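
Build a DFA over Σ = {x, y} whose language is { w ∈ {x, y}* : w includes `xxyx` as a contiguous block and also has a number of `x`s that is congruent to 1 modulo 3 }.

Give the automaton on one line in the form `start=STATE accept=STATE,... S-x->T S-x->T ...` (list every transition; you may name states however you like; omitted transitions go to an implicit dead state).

start=q0 accept=q12 q0-x->q1 q0-y->q0 q1-x->q2 q1-y->q3 q2-x->q4 q2-y->q5 q3-x->q6 q3-y->q3 q4-x->q7 q4-y->q8 q5-x->q9 q5-y->q10 q6-x->q4 q6-y->q10 q7-x->q2 q7-y->q11 q8-x->q12 q8-y->q0 q9-x->q12 q9-y->q9 q10-x->q13 q10-y->q10 q11-x->q14 q11-y->q3 q12-x->q14 q12-y->q12 q13-x->q7 q13-y->q0 q14-x->q9 q14-y->q14

Build one automaton per condition and run them in lockstep. The first has 5 states tracking whether and how much of `xxyx` has been seen; the second has 3 states tracking the count of `x`s modulo 3. A product state is a pair (one from each), accepting exactly when both do.
A 15-state machine:
          x    y  
>  q0     q1   q0 
   q1     q2   q3 
   q2     q4   q5 
   q3     q6   q3 
   q4     q7   q8 
   q5     q9  q10 
   q6     q4  q10 
   q7     q2  q11 
   q8    q12   q0 
   q9    q12   q9 
   q10   q13  q10 
   q11   q14   q3 
 * q12   q14  q12 
   q13    q7   q0 
   q14    q9  q14 
(> = start, * = accepting)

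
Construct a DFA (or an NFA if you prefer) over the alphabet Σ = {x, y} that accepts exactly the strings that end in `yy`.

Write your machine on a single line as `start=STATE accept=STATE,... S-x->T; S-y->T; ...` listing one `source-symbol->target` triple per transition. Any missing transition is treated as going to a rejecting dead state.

Let each state record the length of the longest suffix of the input read so far that is also a prefix of `yy`. q1 means the last symbol is `y`; q2 means the last 2 symbols are `yy`. Accept only at q2, where the string currently ends in `yy`.
With 3 states:
        x   y  
>  q0   q0  q1 
   q1   q0  q2 
 * q2   q0  q2 
(> = start, * = accepting)

start=q0; accept=q2; q0-x->q0; q0-y->q1; q1-x->q0; q1-y->q2; q2-x->q0; q2-y->q2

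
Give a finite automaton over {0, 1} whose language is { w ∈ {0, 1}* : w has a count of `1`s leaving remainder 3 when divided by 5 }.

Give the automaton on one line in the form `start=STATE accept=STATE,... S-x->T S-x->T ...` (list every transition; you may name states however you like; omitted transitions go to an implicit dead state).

start=q0 accept=q3 q0-0->q0 q0-1->q1 q1-0->q1 q1-1->q2 q2-0->q2 q2-1->q3 q3-0->q3 q3-1->q4 q4-0->q4 q4-1->q0

The only thing that matters is how many `1`s have appeared, reduced mod 5. Use one state per residue: q0 for 0, …, q4 for 4. Reading `1` moves to the next residue; anything else stays put. q3 is accepting.
A 5-state machine:
        0   1  
>  q0   q0  q1 
   q1   q1  q2 
   q2   q2  q3 
 * q3   q3  q4 
   q4   q4  q0 
(> = start, * = accepting)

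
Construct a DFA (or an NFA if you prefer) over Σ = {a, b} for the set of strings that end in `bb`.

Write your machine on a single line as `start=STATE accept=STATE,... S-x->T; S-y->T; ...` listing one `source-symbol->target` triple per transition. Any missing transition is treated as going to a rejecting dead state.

start=q0; accept=q2; q0-a->q0; q0-b->q1; q1-a->q0; q1-b->q2; q2-a->q0; q2-b->q2

Remember how much of `bb` the current input suffix matches. State q0 means no match yet; q1 means the last symbol is `b`; q2 means the last 2 symbols are `bb`. Only q2 accepts. On a mismatch, fall back to the longest proper suffix that is still a prefix of `bb`.
With 3 states:
        a   b  
>  q0   q0  q1 
   q1   q0  q2 
 * q2   q0  q2 
(> = start, * = accepting)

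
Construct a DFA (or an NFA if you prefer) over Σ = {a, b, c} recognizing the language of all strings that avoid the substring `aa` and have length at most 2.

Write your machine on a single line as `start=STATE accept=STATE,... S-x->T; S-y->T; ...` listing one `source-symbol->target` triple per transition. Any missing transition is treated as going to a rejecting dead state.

start=s0; accept=s0,s1,s2,s4; s0-a->s1; s0-b->s2; s0-c->s2; s1-a->s3; s1-b->s4; s1-c->s4; s2-a->s4; s2-b->s4; s2-c->s4; s3-a->s3; s3-b->s3; s3-c->s3; s4-a->s3; s4-b->s3; s4-c->s3

Run two small machines in parallel and take their product. The first has 3 states tracking partial matches of the forbidden pattern `aa`; the second has 4 states tracking the input length, saturating at 3. A product state is a pair (one from each), accepting exactly when both do. Minimizing collapses redundant product states.
A 5-state machine:
        a   b   c  
>* s0   s1  s2  s2 
 * s1   s3  s4  s4 
 * s2   s4  s4  s4 
   s3   s3  s3  s3 
 * s4   s3  s3  s3 
(> = start, * = accepting)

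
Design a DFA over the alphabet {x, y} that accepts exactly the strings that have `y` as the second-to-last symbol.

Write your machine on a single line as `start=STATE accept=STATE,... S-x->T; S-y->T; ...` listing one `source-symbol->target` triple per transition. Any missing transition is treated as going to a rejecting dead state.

start=q0; accept=q5,q6; q0-x->q1; q0-y->q2; q1-x->q3; q1-y->q4; q2-x->q5; q2-y->q6; q3-x->q3; q3-y->q4; q4-x->q5; q4-y->q6; q5-x->q3; q5-y->q4; q6-x->q5; q6-y->q6

A DFA must remember the last 2 symbols (since which symbol is second-to-last isn't known until the input ends). Use one state per possible window of the last ≤2 symbols; accept from those whose window starts with `y`.
7 states suffice.
        x   y  
>  q0   q1  q2 
   q1   q3  q4 
   q2   q5  q6 
   q3   q3  q4 
   q4   q5  q6 
 * q5   q3  q4 
 * q6   q5  q6 
(> = start, * = accepting)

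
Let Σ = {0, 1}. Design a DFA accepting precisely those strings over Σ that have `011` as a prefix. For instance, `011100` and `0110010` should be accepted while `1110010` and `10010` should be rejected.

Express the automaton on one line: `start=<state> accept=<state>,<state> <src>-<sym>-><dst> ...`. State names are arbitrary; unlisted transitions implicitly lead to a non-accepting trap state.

Walk along `011` while the input agrees: from s0 take `0` to s1, and so on. Any deviation drops to the rejecting sink s4. Once s3 is reached the prefix is confirmed and every continuation is accepted.
        0   1  
>  s0   s1  s4 
   s1   s4  s2 
   s2   s4  s3 
 * s3   s3  s3 
   s4   s4  s4 
(> = start, * = accepting)

start=s0 accept=s3 s0-0->s1 s0-1->s4 s1-0->s4 s1-1->s2 s2-0->s4 s2-1->s3 s3-0->s3 s3-1->s3 s4-0->s4 s4-1->s4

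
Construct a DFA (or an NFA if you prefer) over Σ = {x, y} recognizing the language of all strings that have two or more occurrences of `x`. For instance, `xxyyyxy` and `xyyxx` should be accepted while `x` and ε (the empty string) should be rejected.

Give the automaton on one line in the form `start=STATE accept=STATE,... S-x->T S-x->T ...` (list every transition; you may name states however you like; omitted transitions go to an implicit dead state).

Only the number of `x`s matters, and only up to 3. Make a chain q0 → q1 → q2 → q3 advanced by each `x` (with q3 absorbing); every other symbol self-loops. The accepting set is {q2, q3}.
With 4 states:
        x   y  
>  q0   q1  q0 
   q1   q2  q1 
 * q2   q3  q2 
 * q3   q3  q3 
(> = start, * = accepting)

start=q0 accept=q2,q3 q0-x->q1 q0-y->q0 q1-x->q2 q1-y->q1 q2-x->q3 q2-y->q2 q3-x->q3 q3-y->q3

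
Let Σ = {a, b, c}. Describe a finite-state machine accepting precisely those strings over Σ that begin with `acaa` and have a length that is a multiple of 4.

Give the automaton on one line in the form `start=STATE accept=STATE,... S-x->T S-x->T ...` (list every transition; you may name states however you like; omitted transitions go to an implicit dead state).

Run two small machines in parallel and take their product. One (6 states) tracks whether the input so far still matches the prefix `acaa`; the other (4 states) tracks the input length modulo 4. Each combined state is a pair, one component from each; accept when both components accept. Equivalent product states are then merged.
        a   b   c  
>  q0   q1  q2  q2 
   q1   q2  q2  q3 
   q2   q2  q2  q2 
   q3   q4  q2  q2 
   q4   q5  q2  q2 
 * q5   q6  q6  q6 
   q6   q7  q7  q7 
   q7   q8  q8  q8 
   q8   q5  q5  q5 
(> = start, * = accepting)

start=q0 accept=q5 q0-a->q1 q0-b->q2 q0-c->q2 q1-a->q2 q1-b->q2 q1-c->q3 q2-a->q2 q2-b->q2 q2-c->q2 q3-a->q4 q3-b->q2 q3-c->q2 q4-a->q5 q4-b->q2 q4-c->q2 q5-a->q6 q5-b->q6 q5-c->q6 q6-a->q7 q6-b->q7 q6-c->q7 q7-a->q8 q7-b->q8 q7-c->q8 q8-a->q5 q8-b->q5 q8-c->q5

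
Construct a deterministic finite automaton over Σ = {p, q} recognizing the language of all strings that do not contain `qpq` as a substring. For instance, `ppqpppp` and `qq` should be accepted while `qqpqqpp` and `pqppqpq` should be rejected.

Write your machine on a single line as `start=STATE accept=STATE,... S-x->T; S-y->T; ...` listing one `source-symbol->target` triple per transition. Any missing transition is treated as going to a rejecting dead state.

start=s0; accept=s0,s1,s2; s0-p->s0; s0-q->s1; s1-p->s2; s1-q->s1; s2-p->s0; s2-q->s3; s3-p->s3; s3-q->s3

This is the complement of 'contains `qpq`'. Use the same substring-matching states — s0 through s3 holding how much of `qpq` has just been matched — but flip the accepting set: everything except the trap s3 accepts.
With 4 states:
        p   q  
>* s0   s0  s1 
 * s1   s2  s1 
 * s2   s0  s3 
   s3   s3  s3 
(> = start, * = accepting)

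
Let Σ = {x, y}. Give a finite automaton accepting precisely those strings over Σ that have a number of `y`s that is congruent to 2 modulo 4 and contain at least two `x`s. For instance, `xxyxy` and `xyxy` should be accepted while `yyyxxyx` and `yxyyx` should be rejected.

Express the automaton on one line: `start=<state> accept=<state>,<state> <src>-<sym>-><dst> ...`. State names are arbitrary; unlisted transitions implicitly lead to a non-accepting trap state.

Build one automaton per condition and run them in lockstep. One (4 states) tracks the count of `y`s modulo 4; the other (4 states) tracks the count of `x`s, saturating at 3. Each combined state is a pair, one component from each; accept when both components accept. Equivalent product states are then merged.
12 states suffice.
       x  y 
>  A   B  C 
   B   D  E 
   C   E  F 
   D   D  G 
   E   G  H 
   F   H  I 
   G   G  J 
   H   J  K 
   I   K  A 
 * J   J  L 
   K   L  B 
   L   L  D 
(> = start, * = accepting)

start=A accept=J A-x->B A-y->C B-x->D B-y->E C-x->E C-y->F D-x->D D-y->G E-x->G E-y->H F-x->H F-y->I G-x->G G-y->J H-x->J H-y->K I-x->K I-y->A J-x->J J-y->L K-x->L K-y->B L-x->L L-y->D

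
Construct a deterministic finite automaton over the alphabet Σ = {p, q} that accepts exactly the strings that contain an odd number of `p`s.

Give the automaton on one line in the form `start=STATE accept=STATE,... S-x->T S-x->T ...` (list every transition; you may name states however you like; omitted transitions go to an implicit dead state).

start=s0 accept=s1 s0-p->s1 s0-q->s0 s1-p->s0 s1-q->s1

Keep the running count of `p`s modulo 2: each `p` advances along the cycle s0 → s1 → s0 while other symbols loop. Accept at s1.
With 2 states:
        p   q  
>  s0   s1  s0 
 * s1   s0  s1 
(> = start, * = accepting)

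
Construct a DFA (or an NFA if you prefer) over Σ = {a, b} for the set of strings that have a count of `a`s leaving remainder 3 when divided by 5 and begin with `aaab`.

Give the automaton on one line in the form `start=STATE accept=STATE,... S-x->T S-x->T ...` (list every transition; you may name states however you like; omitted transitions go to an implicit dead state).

start=s0 accept=s5 s0-a->s1 s0-b->s2 s1-a->s3 s1-b->s2 s2-a->s2 s2-b->s2 s3-a->s4 s3-b->s2 s4-a->s2 s4-b->s5 s5-a->s6 s5-b->s5 s6-a->s7 s6-b->s6 s7-a->s8 s7-b->s7 s8-a->s9 s8-b->s8 s9-a->s5 s9-b->s9

Build one automaton per condition and run them in lockstep. The first has 5 states tracking the count of `a`s modulo 5; the second has 6 states tracking whether the input so far still matches the prefix `aaab`. A product state is a pair (one from each), accepting exactly when both do. After merging equivalent states the machine shrinks.
A 10-state machine:
        a   b  
>  s0   s1  s2 
   s1   s3  s2 
   s2   s2  s2 
   s3   s4  s2 
   s4   s2  s5 
 * s5   s6  s5 
   s6   s7  s6 
   s7   s8  s7 
   s8   s9  s8 
   s9   s5  s9 
(> = start, * = accepting)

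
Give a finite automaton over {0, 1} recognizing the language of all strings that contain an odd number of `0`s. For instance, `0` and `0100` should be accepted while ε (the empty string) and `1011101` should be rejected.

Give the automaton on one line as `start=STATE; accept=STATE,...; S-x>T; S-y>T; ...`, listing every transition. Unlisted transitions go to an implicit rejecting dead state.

The only thing that matters is how many `0`s have appeared, reduced mod 2. Use one state per residue: q0 for 0, …, q1 for 1. Reading `0` moves to the next residue; anything else stays put. q1 is accepting.
A 2-state machine:
        0   1  
>  q0   q1  q0 
 * q1   q0  q1 
(> = start, * = accepting)

start=q0; accept=q1; q0-0>q1; q0-1>q0; q1-0>q0; q1-1>q1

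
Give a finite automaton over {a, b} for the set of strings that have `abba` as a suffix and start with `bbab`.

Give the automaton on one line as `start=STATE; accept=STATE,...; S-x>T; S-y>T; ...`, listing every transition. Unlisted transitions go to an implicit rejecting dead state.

start=q0; accept=q8; q0-a>q1; q0-b>q2; q1-a>q1; q1-b>q1; q2-a>q1; q2-b>q3; q3-a>q4; q3-b>q1; q4-a>q1; q4-b>q5; q5-a>q6; q5-b>q7; q6-a>q6; q6-b>q5; q7-a>q8; q7-b>q9; q8-a>q6; q8-b>q5; q9-a>q6; q9-b>q9

Build one automaton per condition and run them in lockstep. The first has 5 states tracking how much of the suffix `abba` has currently been matched; the second has 6 states tracking whether the input so far still matches the prefix `bbab`. A product state is a pair (one from each), accepting exactly when both do. After merging equivalent states the machine shrinks.
10 states suffice.
        a   b  
>  q0   q1  q2 
   q1   q1  q1 
   q2   q1  q3 
   q3   q4  q1 
   q4   q1  q5 
   q5   q6  q7 
   q6   q6  q5 
   q7   q8  q9 
 * q8   q6  q5 
   q9   q6  q9 
(> = start, * = accepting)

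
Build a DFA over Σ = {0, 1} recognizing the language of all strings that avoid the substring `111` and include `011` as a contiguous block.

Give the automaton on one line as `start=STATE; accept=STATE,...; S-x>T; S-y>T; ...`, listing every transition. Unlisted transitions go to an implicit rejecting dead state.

start=A; accept=F,H,I; A-0>B; A-1>C; B-0>B; B-1>D; C-0>B; C-1>E; D-0>B; D-1>F; E-0>B; E-1>G; F-0>H; F-1>G; G-0>G; G-1>G; H-0>H; H-1>I; I-0>H; I-1>F

Handle the two conditions separately and then intersect. One (4 states) tracks partial matches of the forbidden pattern `111`; the other (4 states) tracks whether and how much of `011` has been seen. Each combined state is a pair, one component from each; accept when both components accept. Equivalent product states are then merged.
With 9 states:
       0  1 
>  A   B  C 
   B   B  D 
   C   B  E 
   D   B  F 
   E   B  G 
 * F   H  G 
   G   G  G 
 * H   H  I 
 * I   H  F 
(> = start, * = accepting)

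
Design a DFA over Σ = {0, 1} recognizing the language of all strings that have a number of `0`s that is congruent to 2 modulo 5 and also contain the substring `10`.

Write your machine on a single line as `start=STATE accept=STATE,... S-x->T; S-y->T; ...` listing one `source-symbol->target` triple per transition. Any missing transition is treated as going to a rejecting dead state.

start=q0; accept=q7; q0-0->q1; q0-1->q2; q1-0->q3; q1-1->q4; q2-0->q4; q2-1->q2; q3-0->q5; q3-1->q6; q4-0->q7; q4-1->q4; q5-0->q8; q5-1->q9; q6-0->q9; q6-1->q6; q7-0->q9; q7-1->q7; q8-0->q0; q8-1->q10; q9-0->q10; q9-1->q9; q10-0->q2; q10-1->q10

Build one automaton per condition and run them in lockstep. The first has 5 states tracking the count of `0`s modulo 5; the second has 3 states tracking whether and how much of `10` has been seen. A product state is a pair (one from each), accepting exactly when both do. Minimizing collapses redundant product states.
With 11 states:
          0    1  
>  q0     q1   q2 
   q1     q3   q4 
   q2     q4   q2 
   q3     q5   q6 
   q4     q7   q4 
   q5     q8   q9 
   q6     q9   q6 
 * q7     q9   q7 
   q8     q0  q10 
   q9    q10   q9 
   q10    q2  q10 
(> = start, * = accepting)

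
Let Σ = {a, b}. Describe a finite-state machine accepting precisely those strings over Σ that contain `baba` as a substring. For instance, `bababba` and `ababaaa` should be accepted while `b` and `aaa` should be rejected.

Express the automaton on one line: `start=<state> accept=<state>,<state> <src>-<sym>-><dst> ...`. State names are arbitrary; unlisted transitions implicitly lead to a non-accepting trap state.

Track how much of `baba` has been matched so far: state q0 is no progress, q4 is the absorbing accept state reached once `baba` has occurred. Intermediate states record partial matches; on a mismatch, fall back to the longest reusable overlap.
With 5 states:
        a   b  
>  q0   q0  q1 
   q1   q2  q1 
   q2   q0  q3 
   q3   q4  q1 
 * q4   q4  q4 
(> = start, * = accepting)

start=q0 accept=q4 q0-a->q0 q0-b->q1 q1-a->q2 q1-b->q1 q2-a->q0 q2-b->q3 q3-a->q4 q3-b->q1 q4-a->q4 q4-b->q4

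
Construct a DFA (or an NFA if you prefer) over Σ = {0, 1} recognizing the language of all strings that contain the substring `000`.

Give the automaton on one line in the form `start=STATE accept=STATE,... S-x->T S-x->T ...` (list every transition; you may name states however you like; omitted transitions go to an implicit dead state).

Track how much of `000` has been matched so far: state s0 is no progress, s3 is the absorbing accept state reached once `000` has occurred. Intermediate states record partial matches; on a mismatch, fall back to the longest reusable overlap.
        0   1  
>  s0   s1  s0 
   s1   s2  s0 
   s2   s3  s0 
 * s3   s3  s3 
(> = start, * = accepting)

start=s0 accept=s3 s0-0->s1 s0-1->s0 s1-0->s2 s1-1->s0 s2-0->s3 s2-1->s0 s3-0->s3 s3-1->s3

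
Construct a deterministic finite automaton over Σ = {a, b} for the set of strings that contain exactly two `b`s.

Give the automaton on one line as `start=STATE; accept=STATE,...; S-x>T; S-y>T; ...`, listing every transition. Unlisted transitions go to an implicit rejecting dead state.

Only the number of `b`s matters, and only up to 3. Make a chain q0 → q1 → q2 → q3 advanced by each `b` (with q3 absorbing); every other symbol self-loops. The accepting set is {q2}.
With 4 states:
        a   b  
>  q0   q0  q1 
   q1   q1  q2 
 * q2   q2  q3 
   q3   q3  q3 
(> = start, * = accepting)

start=q0; accept=q2; q0-a>q0; q0-b>q1; q1-a>q1; q1-b>q2; q2-a>q2; q2-b>q3; q3-a>q3; q3-b>q3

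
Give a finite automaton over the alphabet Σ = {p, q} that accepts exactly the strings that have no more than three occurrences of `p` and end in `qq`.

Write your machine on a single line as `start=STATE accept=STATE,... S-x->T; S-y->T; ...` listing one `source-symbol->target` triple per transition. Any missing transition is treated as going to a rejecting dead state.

start=s0; accept=s5,s8,s11,s12; s0-p->s1; s0-q->s2; s1-p->s3; s1-q->s4; s2-p->s1; s2-q->s5; s3-p->s6; s3-q->s7; s4-p->s3; s4-q->s8; s5-p->s1; s5-q->s5; s6-p->s9; s6-q->s10; s7-p->s6; s7-q->s11; s8-p->s3; s8-q->s8; s9-p->s9; s9-q->s9; s10-p->s9; s10-q->s12; s11-p->s6; s11-q->s11; s12-p->s9; s12-q->s12

Run two small machines in parallel and take their product. The first has 5 states tracking the count of `p`s, saturating at 4; the second has 3 states tracking how much of the suffix `qq` has currently been matched. A product state is a pair (one from each), accepting exactly when both do. Equivalent product states are then merged.
13 states suffice.
          p    q  
>  s0     s1   s2 
   s1     s3   s4 
   s2     s1   s5 
   s3     s6   s7 
   s4     s3   s8 
 * s5     s1   s5 
   s6     s9  s10 
   s7     s6  s11 
 * s8     s3   s8 
   s9     s9   s9 
   s10    s9  s12 
 * s11    s6  s11 
 * s12    s9  s12 
(> = start, * = accepting)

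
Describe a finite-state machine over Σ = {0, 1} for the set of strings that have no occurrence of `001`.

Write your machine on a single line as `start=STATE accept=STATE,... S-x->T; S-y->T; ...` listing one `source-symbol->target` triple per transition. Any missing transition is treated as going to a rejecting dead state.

start=q0; accept=q0,q1,q2; q0-0->q1; q0-1->q0; q1-0->q2; q1-1->q0; q2-0->q2; q2-1->q3; q3-0->q3; q3-1->q3

Track partial matches of the forbidden pattern `001`. State q3 is a dead state reached once `001` has occurred; every other state accepts. q0 means no part of `001` is currently matched.
4 states suffice.
        0   1  
>* q0   q1  q0 
 * q1   q2  q0 
 * q2   q2  q3 
   q3   q3  q3 
(> = start, * = accepting)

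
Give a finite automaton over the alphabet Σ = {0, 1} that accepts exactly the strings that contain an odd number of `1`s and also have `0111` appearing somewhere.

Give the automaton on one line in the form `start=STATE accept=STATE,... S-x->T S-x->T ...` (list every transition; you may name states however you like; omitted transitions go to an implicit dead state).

Build one automaton per condition and run them in lockstep. The first has 2 states tracking the count of `1`s modulo 2; the second has 5 states tracking whether and how much of `0111` has been seen. A product state is a pair (one from each), accepting exactly when both do.
10 states suffice.
        0   1  
>  q0   q1  q2 
   q1   q1  q3 
   q2   q4  q0 
   q3   q4  q5 
   q4   q4  q6 
   q5   q1  q7 
   q6   q1  q8 
 * q7   q7  q9 
   q8   q4  q9 
   q9   q9  q7 
(> = start, * = accepting)

start=q0 accept=q7 q0-0->q1 q0-1->q2 q1-0->q1 q1-1->q3 q2-0->q4 q2-1->q0 q3-0->q4 q3-1->q5 q4-0->q4 q4-1->q6 q5-0->q1 q5-1->q7 q6-0->q1 q6-1->q8 q7-0->q7 q7-1->q9 q8-0->q4 q8-1->q9 q9-0->q9 q9-1->q7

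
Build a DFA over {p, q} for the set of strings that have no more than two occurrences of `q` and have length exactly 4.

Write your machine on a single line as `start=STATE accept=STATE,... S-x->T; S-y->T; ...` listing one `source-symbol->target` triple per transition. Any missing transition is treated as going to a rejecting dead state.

start=s0; accept=s9; s0-p->s1; s0-q->s2; s1-p->s3; s1-q->s4; s2-p->s4; s2-q->s5; s3-p->s6; s3-q->s6; s4-p->s6; s4-q->s7; s5-p->s7; s5-q->s8; s6-p->s9; s6-q->s9; s7-p->s9; s7-q->s8; s8-p->s8; s8-q->s8; s9-p->s8; s9-q->s8

Build one automaton per condition and run them in lockstep. The first has 4 states tracking the count of `q`s, saturating at 3; the second has 6 states tracking the input length, saturating at 5. A product state is a pair (one from each), accepting exactly when both do. Minimizing collapses redundant product states.
With 10 states:
        p   q  
>  s0   s1  s2 
   s1   s3  s4 
   s2   s4  s5 
   s3   s6  s6 
   s4   s6  s7 
   s5   s7  s8 
   s6   s9  s9 
   s7   s9  s8 
   s8   s8  s8 
 * s9   s8  s8 
(> = start, * = accepting)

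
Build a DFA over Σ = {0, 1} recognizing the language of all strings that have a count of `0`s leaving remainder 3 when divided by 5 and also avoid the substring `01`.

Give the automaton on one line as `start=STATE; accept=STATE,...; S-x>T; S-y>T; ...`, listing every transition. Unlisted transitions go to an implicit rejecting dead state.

Build one automaton per condition and run them in lockstep. The first has 5 states tracking the count of `0`s modulo 5; the second has 3 states tracking partial matches of the forbidden pattern `01`. A product state is a pair (one from each), accepting exactly when both do. After merging equivalent states the machine shrinks.
With 7 states:
       0  1 
>  A   B  A 
   B   C  D 
   C   E  D 
   D   D  D 
 * E   F  D 
   F   G  D 
   G   B  D 
(> = start, * = accepting)

start=A; accept=E; A-0>B; A-1>A; B-0>C; B-1>D; C-0>E; C-1>D; D-0>D; D-1>D; E-0>F; E-1>D; F-0>G; F-1>D; G-0>B; G-1>D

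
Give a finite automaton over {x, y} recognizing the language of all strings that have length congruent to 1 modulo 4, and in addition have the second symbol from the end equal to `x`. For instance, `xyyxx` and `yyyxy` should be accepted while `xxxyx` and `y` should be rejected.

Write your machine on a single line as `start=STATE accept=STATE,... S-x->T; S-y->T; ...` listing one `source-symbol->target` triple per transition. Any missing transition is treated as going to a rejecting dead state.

start=A; accept=P,Q; A-x->B; A-y->C; B-x->D; B-y->E; C-x->F; C-y->G; D-x->H; D-y->I; E-x->J; E-y->K; F-x->H; F-y->I; G-x->J; G-y->K; H-x->L; H-y->M; I-x->N; I-y->O; J-x->L; J-y->M; K-x->N; K-y->O; L-x->P; L-y->Q; M-x->R; M-y->S; N-x->P; N-y->Q; O-x->R; O-y->S; P-x->D; P-y->E; Q-x->F; Q-y->G; R-x->D; R-y->E; S-x->F; S-y->G

Build one automaton per condition and run them in lockstep. The first has 4 states tracking the input length modulo 4; the second has 7 states tracking the last 2 symbols read. A product state is a pair (one from each), accepting exactly when both do.
       x  y 
>  A   B  C 
   B   D  E 
   C   F  G 
   D   H  I 
   E   J  K 
   F   H  I 
   G   J  K 
   H   L  M 
   I   N  O 
   J   L  M 
   K   N  O 
   L   P  Q 
   M   R  S 
   N   P  Q 
   O   R  S 
 * P   D  E 
 * Q   F  G 
   R   D  E 
   S   F  G 
(> = start, * = accepting)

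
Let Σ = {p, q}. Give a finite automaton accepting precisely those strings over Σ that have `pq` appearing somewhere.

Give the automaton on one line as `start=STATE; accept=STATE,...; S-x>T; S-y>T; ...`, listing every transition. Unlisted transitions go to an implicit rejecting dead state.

States S0..S1 record the length of the longest prefix of `pq` that matches the current input suffix. Reaching S2 means `pq` has been seen, and we stay there forever. Accept from S2.
3 states suffice.
        p   q  
>  S0   S1  S0 
   S1   S1  S2 
 * S2   S2  S2 
(> = start, * = accepting)

start=S0; accept=S2; S0-p>S1; S0-q>S0; S1-p>S1; S1-q>S2; S2-p>S2; S2-q>S2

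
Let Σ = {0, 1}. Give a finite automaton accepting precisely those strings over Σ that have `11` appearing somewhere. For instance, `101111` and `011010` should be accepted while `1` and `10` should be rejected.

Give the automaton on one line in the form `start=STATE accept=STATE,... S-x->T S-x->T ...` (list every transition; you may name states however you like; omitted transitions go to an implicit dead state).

States q0..q1 record the length of the longest prefix of `11` that matches the current input suffix. Reaching q2 means `11` has been seen, and we stay there forever. Accept from q2.
        0   1  
>  q0   q0  q1 
   q1   q0  q2 
 * q2   q2  q2 
(> = start, * = accepting)

start=q0 accept=q2 q0-0->q0 q0-1->q1 q1-0->q0 q1-1->q2 q2-0->q2 q2-1->q2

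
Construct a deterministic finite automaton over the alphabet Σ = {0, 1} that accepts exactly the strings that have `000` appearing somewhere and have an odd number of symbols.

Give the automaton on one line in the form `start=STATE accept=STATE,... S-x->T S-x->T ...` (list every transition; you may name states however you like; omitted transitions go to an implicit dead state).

Build one automaton per condition and run them in lockstep. One (4 states) tracks whether and how much of `000` has been seen; the other (2 states) tracks the input length modulo 2. Each combined state is a pair, one component from each; accept when both components accept.
8 states suffice.
       0  1 
>  A   B  C 
   B   D  A 
   C   E  A 
   D   F  C 
   E   G  C 
 * F   H  H 
   G   H  A 
   H   F  F 
(> = start, * = accepting)

start=A accept=F A-0->B A-1->C B-0->D B-1->A C-0->E C-1->A D-0->F D-1->C E-0->G E-1->C F-0->H F-1->H G-0->H G-1->A H-0->F H-1->F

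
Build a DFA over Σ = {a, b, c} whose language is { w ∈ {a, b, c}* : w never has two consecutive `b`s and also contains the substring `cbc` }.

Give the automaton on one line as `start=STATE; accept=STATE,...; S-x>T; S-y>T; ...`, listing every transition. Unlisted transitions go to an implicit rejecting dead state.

start=S0; accept=S5,S6; S0-a>S0; S0-b>S1; S0-c>S2; S1-a>S0; S1-b>S3; S1-c>S2; S2-a>S0; S2-b>S4; S2-c>S2; S3-a>S3; S3-b>S3; S3-c>S3; S4-a>S0; S4-b>S3; S4-c>S5; S5-a>S5; S5-b>S6; S5-c>S5; S6-a>S5; S6-b>S3; S6-c>S5

Run two small machines in parallel and take their product. The first has 3 states tracking partial matches of the forbidden pattern `bb`; the second has 4 states tracking whether and how much of `cbc` has been seen. A product state is a pair (one from each), accepting exactly when both do. Equivalent product states are then merged.
A 7-state machine:
        a   b   c  
>  S0   S0  S1  S2 
   S1   S0  S3  S2 
   S2   S0  S4  S2 
   S3   S3  S3  S3 
   S4   S0  S3  S5 
 * S5   S5  S6  S5 
 * S6   S5  S3  S5 
(> = start, * = accepting)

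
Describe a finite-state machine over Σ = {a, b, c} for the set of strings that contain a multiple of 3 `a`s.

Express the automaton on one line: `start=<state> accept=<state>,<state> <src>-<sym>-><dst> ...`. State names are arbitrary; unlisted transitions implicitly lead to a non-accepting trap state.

The only thing that matters is how many `a`s have appeared, reduced mod 3. Use one state per residue: S0 for 0, …, S2 for 2. Reading `a` moves to the next residue; anything else stays put. S0 is accepting.
With 3 states:
        a   b   c  
>* S0   S1  S0  S0 
   S1   S2  S1  S1 
   S2   S0  S2  S2 
(> = start, * = accepting)

start=S0 accept=S0 S0-a->S1 S0-b->S0 S0-c->S0 S1-a->S2 S1-b->S1 S1-c->S1 S2-a->S0 S2-b->S2 S2-c->S2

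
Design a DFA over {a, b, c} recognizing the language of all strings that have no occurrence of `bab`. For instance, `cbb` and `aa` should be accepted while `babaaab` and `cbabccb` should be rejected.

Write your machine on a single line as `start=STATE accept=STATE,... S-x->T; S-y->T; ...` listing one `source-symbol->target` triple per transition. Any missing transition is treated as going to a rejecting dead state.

start=q0; accept=q0,q1,q2; q0-a->q0; q0-b->q1; q0-c->q0; q1-a->q2; q1-b->q1; q1-c->q0; q2-a->q0; q2-b->q3; q2-c->q0; q3-a->q3; q3-b->q3; q3-c->q3

Track partial matches of the forbidden pattern `bab`. State q3 is a dead state reached once `bab` has occurred; every other state accepts. q0 means no part of `bab` is currently matched.
With 4 states:
        a   b   c  
>* q0   q0  q1  q0 
 * q1   q2  q1  q0 
 * q2   q0  q3  q0 
   q3   q3  q3  q3 
(> = start, * = accepting)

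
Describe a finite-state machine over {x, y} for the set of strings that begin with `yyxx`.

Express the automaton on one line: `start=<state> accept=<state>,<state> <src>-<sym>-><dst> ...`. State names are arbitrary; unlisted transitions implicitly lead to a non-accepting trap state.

start=S0 accept=S4 S0-x->S5 S0-y->S1 S1-x->S5 S1-y->S2 S2-x->S3 S2-y->S5 S3-x->S4 S3-y->S5 S4-x->S4 S4-y->S4 S5-x->S5 S5-y->S5

Walk along `yyxx` while the input agrees: from S0 take `y` to S1, and so on. Any deviation drops to the rejecting sink S5. Once S4 is reached the prefix is confirmed and every continuation is accepted.
        x   y  
>  S0   S5  S1 
   S1   S5  S2 
   S2   S3  S5 
   S3   S4  S5 
 * S4   S4  S4 
   S5   S5  S5 
(> = start, * = accepting)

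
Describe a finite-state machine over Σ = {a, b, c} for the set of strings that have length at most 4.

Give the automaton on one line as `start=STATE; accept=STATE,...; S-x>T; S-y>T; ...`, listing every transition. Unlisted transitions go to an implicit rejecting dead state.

Count input length up to 5: every symbol moves from q0 toward q5, which means 'more than 4' and absorbs. Accept from {q0, q1, q2, q3, q4}.
6 states suffice.
        a   b   c  
>* q0   q1  q1  q1 
 * q1   q2  q2  q2 
 * q2   q3  q3  q3 
 * q3   q4  q4  q4 
 * q4   q5  q5  q5 
   q5   q5  q5  q5 
(> = start, * = accepting)

start=q0; accept=q0,q1,q2,q3,q4; q0-a>q1; q0-b>q1; q0-c>q1; q1-a>q2; q1-b>q2; q1-c>q2; q2-a>q3; q2-b>q3; q2-c>q3; q3-a>q4; q3-b>q4; q3-c>q4; q4-a>q5; q4-b>q5; q4-c>q5; q5-a>q5; q5-b>q5; q5-c>q5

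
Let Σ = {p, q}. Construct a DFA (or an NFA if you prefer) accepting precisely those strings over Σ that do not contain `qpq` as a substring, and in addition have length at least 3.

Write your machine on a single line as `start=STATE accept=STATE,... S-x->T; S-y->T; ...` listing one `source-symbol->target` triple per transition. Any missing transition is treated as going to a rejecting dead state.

start=s0; accept=s6,s7,s8; s0-p->s1; s0-q->s2; s1-p->s3; s1-q->s4; s2-p->s5; s2-q->s4; s3-p->s6; s3-q->s7; s4-p->s8; s4-q->s7; s5-p->s6; s5-q->s9; s6-p->s6; s6-q->s7; s7-p->s8; s7-q->s7; s8-p->s6; s8-q->s9; s9-p->s9; s9-q->s9

Handle the two conditions separately and then intersect. The first has 4 states tracking partial matches of the forbidden pattern `qpq`; the second has 5 states tracking the input length, saturating at 4. A product state is a pair (one from each), accepting exactly when both do. Equivalent product states are then merged.
        p   q  
>  s0   s1  s2 
   s1   s3  s4 
   s2   s5  s4 
   s3   s6  s7 
   s4   s8  s7 
   s5   s6  s9 
 * s6   s6  s7 
 * s7   s8  s7 
 * s8   s6  s9 
   s9   s9  s9 
(> = start, * = accepting)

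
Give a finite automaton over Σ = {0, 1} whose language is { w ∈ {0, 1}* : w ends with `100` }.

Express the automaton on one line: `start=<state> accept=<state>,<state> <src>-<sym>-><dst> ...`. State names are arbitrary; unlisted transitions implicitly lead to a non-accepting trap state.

Remember how much of `100` the current input suffix matches. State s0 means no match yet; s1 means the last symbol is `1`; s2 means the last 2 symbols are `10`; s3 means the last 3 symbols are `100`. Only s3 accepts. On a mismatch, fall back to the longest proper suffix that is still a prefix of `100`.
With 4 states:
        0   1  
>  s0   s0  s1 
   s1   s2  s1 
   s2   s3  s1 
 * s3   s0  s1 
(> = start, * = accepting)

start=s0 accept=s3 s0-0->s0 s0-1->s1 s1-0->s2 s1-1->s1 s2-0->s3 s2-1->s1 s3-0->s0 s3-1->s1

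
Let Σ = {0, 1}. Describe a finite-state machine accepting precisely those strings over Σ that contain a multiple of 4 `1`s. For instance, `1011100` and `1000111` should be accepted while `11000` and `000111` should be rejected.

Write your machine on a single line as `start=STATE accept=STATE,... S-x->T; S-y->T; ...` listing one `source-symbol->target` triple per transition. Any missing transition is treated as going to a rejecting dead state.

Keep the running count of `1`s modulo 4: each `1` advances along the cycle A → B → C → D → A while other symbols loop. Accept at A.
A 4-state machine:
       0  1 
>* A   A  B 
   B   B  C 
   C   C  D 
   D   D  A 
(> = start, * = accepting)

start=A; accept=A; A-0->A; A-1->B; B-0->B; B-1->C; C-0->C; C-1->D; D-0->D; D-1->A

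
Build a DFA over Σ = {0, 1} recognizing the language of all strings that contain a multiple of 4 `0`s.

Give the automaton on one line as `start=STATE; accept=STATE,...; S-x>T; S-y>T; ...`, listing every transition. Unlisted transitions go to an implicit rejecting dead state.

start=q0; accept=q0; q0-0>q1; q0-1>q0; q1-0>q2; q1-1>q1; q2-0>q3; q2-1>q2; q3-0>q0; q3-1>q3

Keep the running count of `0`s modulo 4: each `0` advances along the cycle q0 → q1 → q2 → q3 → q0 while other symbols loop. Accept at q0.
        0   1  
>* q0   q1  q0 
   q1   q2  q1 
   q2   q3  q2 
   q3   q0  q3 
(> = start, * = accepting)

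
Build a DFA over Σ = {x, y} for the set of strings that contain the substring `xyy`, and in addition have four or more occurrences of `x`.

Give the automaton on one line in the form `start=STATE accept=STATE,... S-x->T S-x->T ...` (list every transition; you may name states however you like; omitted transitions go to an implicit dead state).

start=A accept=O,P A-x->B A-y->A B-x->C B-y->D C-x->E C-y->F D-x->C D-y->G E-x->H E-y->I F-x->E F-y->J G-x->J G-y->G H-x->K H-y->L I-x->H I-y->M J-x->M J-y->J K-x->K K-y->N L-x->K L-y->O M-x->O M-y->M N-x->K N-y->P O-x->P O-y->O P-x->P P-y->P

Build one automaton per condition and run them in lockstep. One (4 states) tracks whether and how much of `xyy` has been seen; the other (6 states) tracks the count of `x`s, saturating at 5. Each combined state is a pair, one component from each; accept when both components accept.
With 16 states:
       x  y 
>  A   B  A 
   B   C  D 
   C   E  F 
   D   C  G 
   E   H  I 
   F   E  J 
   G   J  G 
   H   K  L 
   I   H  M 
   J   M  J 
   K   K  N 
   L   K  O 
   M   O  M 
   N   K  P 
 * O   P  O 
 * P   P  P 
(> = start, * = accepting)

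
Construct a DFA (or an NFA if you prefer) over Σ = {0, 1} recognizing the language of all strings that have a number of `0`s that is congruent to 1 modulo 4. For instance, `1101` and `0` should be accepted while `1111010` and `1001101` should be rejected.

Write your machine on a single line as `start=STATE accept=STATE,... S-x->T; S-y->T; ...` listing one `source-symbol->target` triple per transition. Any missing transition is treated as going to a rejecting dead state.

start=q0; accept=q1; q0-0->q1; q0-1->q0; q1-0->q2; q1-1->q1; q2-0->q3; q2-1->q2; q3-0->q0; q3-1->q3

The only thing that matters is how many `0`s have appeared, reduced mod 4. Use one state per residue: q0 for 0, …, q3 for 3. Reading `0` moves to the next residue; anything else stays put. q1 is accepting.
        0   1  
>  q0   q1  q0 
 * q1   q2  q1 
   q2   q3  q2 
   q3   q0  q3 
(> = start, * = accepting)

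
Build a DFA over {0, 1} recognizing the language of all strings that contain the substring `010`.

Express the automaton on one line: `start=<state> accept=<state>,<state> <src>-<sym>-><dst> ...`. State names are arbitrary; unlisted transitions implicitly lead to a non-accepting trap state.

start=q0 accept=q3 q0-0->q1 q0-1->q0 q1-0->q1 q1-1->q2 q2-0->q3 q2-1->q0 q3-0->q3 q3-1->q3

States q0..q2 record the length of the longest prefix of `010` that matches the current input suffix. Reaching q3 means `010` has been seen, and we stay there forever. Accept from q3.
        0   1  
>  q0   q1  q0 
   q1   q1  q2 
   q2   q3  q0 
 * q3   q3  q3 
(> = start, * = accepting)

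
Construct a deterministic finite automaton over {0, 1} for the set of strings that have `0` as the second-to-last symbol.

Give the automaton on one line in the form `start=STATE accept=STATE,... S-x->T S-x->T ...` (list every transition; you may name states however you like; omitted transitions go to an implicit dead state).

start=q0 accept=q3,q4 q0-0->q1 q0-1->q2 q1-0->q3 q1-1->q4 q2-0->q5 q2-1->q6 q3-0->q3 q3-1->q4 q4-0->q5 q4-1->q6 q5-0->q3 q5-1->q4 q6-0->q5 q6-1->q6

Because acceptance depends on a position counted from the end, the machine has to buffer the most recent 2 symbols. Make each state the string of the last up-to-2 symbols read; on input `x` shift the window left and append `x`. Accept when the buffered window has length 2 and begins with `0`.
A 7-state machine:
        0   1  
>  q0   q1  q2 
   q1   q3  q4 
   q2   q5  q6 
 * q3   q3  q4 
 * q4   q5  q6 
   q5   q3  q4 
   q6   q5  q6 
(> = start, * = accepting)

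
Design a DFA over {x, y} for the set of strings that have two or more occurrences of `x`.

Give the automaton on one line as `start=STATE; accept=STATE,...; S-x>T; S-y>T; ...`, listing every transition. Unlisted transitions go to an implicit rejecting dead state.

start=S0; accept=S2,S3; S0-x>S1; S0-y>S0; S1-x>S2; S1-y>S1; S2-x>S3; S2-y>S2; S3-x>S3; S3-y>S3

Only the number of `x`s matters, and only up to 3. Make a chain S0 → S1 → S2 → S3 advanced by each `x` (with S3 absorbing); every other symbol self-loops. The accepting set is {S2, S3}.
4 states suffice.
        x   y  
>  S0   S1  S0 
   S1   S2  S1 
 * S2   S3  S2 
 * S3   S3  S3 
(> = start, * = accepting)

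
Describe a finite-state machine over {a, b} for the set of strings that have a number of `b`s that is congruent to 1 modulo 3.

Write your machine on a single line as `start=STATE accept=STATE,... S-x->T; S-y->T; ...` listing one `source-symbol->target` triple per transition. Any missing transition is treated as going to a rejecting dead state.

start=s0; accept=s1; s0-a->s0; s0-b->s1; s1-a->s1; s1-b->s2; s2-a->s2; s2-b->s0

Keep the running count of `b`s modulo 3: each `b` advances along the cycle s0 → s1 → s2 → s0 while other symbols loop. Accept at s1.
With 3 states:
        a   b  
>  s0   s0  s1 
 * s1   s1  s2 
   s2   s2  s0 
(> = start, * = accepting)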